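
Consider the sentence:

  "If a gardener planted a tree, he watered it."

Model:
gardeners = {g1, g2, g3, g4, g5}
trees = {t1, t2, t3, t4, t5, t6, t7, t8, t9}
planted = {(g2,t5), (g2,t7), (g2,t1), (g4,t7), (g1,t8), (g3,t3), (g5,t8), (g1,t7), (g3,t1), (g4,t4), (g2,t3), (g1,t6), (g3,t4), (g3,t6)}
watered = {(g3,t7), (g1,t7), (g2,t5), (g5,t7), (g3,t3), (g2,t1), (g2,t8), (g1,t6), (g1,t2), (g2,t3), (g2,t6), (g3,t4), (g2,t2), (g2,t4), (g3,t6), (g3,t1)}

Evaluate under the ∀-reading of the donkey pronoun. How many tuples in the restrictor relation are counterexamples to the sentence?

5

"it" takes "a tree" as antecedent — a donkey pronoun bound across the clause boundary.
Strong reading: for every (g,t) with planted(g,t), watered(g,t).
Restrictor pairs: (g1,t6) ✓  (g1,t7) ✓  (g1,t8) ✗  (g2,t1) ✓  (g2,t3) ✓  (g2,t5) ✓  (g2,t7) ✗  (g3,t1) ✓  (g3,t3) ✓  (g3,t4) ✓  (g3,t6) ✓  (g4,t4) ✗  (g4,t7) ✗  (g5,t8) ✗
Counterexamples (restrictor pairs failing the scope): 5.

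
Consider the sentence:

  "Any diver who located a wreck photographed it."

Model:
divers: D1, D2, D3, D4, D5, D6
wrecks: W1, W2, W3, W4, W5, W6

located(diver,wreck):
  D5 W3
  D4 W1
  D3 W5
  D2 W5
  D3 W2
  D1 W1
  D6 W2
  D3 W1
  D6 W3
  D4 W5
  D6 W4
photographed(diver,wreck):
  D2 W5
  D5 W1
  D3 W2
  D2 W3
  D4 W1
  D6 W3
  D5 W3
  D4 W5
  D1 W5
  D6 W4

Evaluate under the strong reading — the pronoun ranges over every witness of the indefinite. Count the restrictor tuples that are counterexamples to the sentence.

4

"it" takes "a wreck" as antecedent — a donkey pronoun bound across the clause boundary.
Strong reading: for every (d,w) with located(d,w), photographed(d,w).
Restrictor pairs: (D1,W1) ✗  (D2,W5) ✓  (D3,W1) ✗  (D3,W2) ✓  (D3,W5) ✗  (D4,W1) ✓  (D4,W5) ✓  (D5,W3) ✓  (D6,W2) ✗  (D6,W3) ✓  (D6,W4) ✓
Counterexamples (restrictor pairs failing the scope): 4.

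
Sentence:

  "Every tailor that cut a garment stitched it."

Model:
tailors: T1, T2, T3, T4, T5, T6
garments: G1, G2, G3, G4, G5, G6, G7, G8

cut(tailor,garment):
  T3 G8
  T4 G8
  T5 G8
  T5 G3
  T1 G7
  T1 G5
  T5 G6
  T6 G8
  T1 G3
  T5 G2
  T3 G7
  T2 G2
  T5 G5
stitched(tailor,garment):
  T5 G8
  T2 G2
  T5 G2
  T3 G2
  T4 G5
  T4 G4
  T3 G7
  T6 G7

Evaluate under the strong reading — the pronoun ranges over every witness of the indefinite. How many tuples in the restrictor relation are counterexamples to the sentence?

"it" takes "a garment" as antecedent — a donkey pronoun bound across the clause boundary.
Strong reading: for every (t,g) with cut(t,g), stitched(t,g).
Restrictor pairs: (T1,G3) ✗  (T1,G5) ✗  (T1,G7) ✗  (T2,G2) ✓  (T3,G7) ✓  (T3,G8) ✗  (T4,G8) ✗  (T5,G2) ✓  (T5,G3) ✗  (T5,G5) ✗  (T5,G6) ✗  (T5,G8) ✓  (T6,G8) ✗
Counterexamples (restrictor pairs failing the scope): 9.

9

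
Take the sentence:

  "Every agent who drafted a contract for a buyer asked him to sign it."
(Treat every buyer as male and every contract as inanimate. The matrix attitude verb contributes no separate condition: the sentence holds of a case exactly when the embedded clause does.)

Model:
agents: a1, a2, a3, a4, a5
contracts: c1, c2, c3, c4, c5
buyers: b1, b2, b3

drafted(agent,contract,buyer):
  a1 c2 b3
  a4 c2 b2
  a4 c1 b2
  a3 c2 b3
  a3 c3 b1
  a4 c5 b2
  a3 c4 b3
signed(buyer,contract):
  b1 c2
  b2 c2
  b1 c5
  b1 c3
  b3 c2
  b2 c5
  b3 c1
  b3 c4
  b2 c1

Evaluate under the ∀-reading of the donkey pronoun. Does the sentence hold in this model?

"him" takes "a buyer" as antecedent and "it" takes "a contract"; both are donkey pronouns co-varying with the restrictor.
Strong reading: for every (a,c,b) with drafted(a,c,b), signed(b,c).
Restrictor triples: (a1,c2,b3)→signed(b3,c2) ✓  (a3,c2,b3)→signed(b3,c2) ✓  (a3,c3,b1)→signed(b1,c3) ✓  (a3,c4,b3)→signed(b3,c4) ✓  (a4,c1,b2)→signed(b2,c1) ✓  (a4,c2,b2)→signed(b2,c2) ✓  (a4,c5,b2)→signed(b2,c5) ✓
Every restrictor triple satisfies the scope.

True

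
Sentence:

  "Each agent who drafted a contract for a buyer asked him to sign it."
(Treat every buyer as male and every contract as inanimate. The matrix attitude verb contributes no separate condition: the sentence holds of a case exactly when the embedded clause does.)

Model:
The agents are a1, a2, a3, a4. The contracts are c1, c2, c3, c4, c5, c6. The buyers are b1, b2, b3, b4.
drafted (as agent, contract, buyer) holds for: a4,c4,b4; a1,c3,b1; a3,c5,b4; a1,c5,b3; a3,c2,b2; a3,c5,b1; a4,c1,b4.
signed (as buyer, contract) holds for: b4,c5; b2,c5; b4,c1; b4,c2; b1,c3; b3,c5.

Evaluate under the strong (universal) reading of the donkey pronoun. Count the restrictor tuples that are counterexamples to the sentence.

"him" takes "a buyer" as antecedent and "it" takes "a contract"; both are donkey pronouns co-varying with the restrictor.
Strong reading: for every (a,c,b) with drafted(a,c,b), signed(b,c).
Restrictor triples: (a1,c3,b1)→signed(b1,c3) ✓  (a1,c5,b3)→signed(b3,c5) ✓  (a3,c2,b2)→signed(b2,c2) ✗  (a3,c5,b1)→signed(b1,c5) ✗  (a3,c5,b4)→signed(b4,c5) ✓  (a4,c1,b4)→signed(b4,c1) ✓  (a4,c4,b4)→signed(b4,c4) ✗
Counterexamples (restrictor triples failing the scope): 3.

3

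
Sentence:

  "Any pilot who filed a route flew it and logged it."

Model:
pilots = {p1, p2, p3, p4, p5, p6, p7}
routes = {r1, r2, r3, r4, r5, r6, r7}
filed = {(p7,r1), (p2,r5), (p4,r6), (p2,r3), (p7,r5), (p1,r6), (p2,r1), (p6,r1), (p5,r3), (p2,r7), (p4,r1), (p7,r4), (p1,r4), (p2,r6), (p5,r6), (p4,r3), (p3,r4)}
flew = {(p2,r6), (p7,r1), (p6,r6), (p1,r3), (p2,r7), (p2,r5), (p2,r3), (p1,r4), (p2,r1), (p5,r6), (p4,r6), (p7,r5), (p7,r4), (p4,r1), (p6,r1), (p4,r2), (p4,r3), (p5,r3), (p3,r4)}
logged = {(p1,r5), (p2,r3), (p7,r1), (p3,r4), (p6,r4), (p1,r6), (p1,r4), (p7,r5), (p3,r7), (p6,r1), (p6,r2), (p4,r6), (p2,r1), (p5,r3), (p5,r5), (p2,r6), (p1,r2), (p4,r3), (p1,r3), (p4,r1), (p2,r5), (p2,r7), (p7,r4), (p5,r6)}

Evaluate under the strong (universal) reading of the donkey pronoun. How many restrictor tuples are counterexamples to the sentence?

1

"it" takes "a route" as antecedent — a donkey pronoun bound across the clause boundary.
Strong reading: for every (p,r) with filed(p,r), flew(p,r) ∧ logged(p,r).
Restrictor pairs: (p1,r4) ✓  (p1,r6) ✗  (p2,r1) ✓  (p2,r3) ✓  (p2,r5) ✓  (p2,r6) ✓  (p2,r7) ✓  (p3,r4) ✓  (p4,r1) ✓  (p4,r3) ✓  (p4,r6) ✓  (p5,r3) ✓  (p5,r6) ✓  (p6,r1) ✓  (p7,r1) ✓  (p7,r4) ✓  (p7,r5) ✓
Counterexamples (restrictor pairs failing the scope): 1.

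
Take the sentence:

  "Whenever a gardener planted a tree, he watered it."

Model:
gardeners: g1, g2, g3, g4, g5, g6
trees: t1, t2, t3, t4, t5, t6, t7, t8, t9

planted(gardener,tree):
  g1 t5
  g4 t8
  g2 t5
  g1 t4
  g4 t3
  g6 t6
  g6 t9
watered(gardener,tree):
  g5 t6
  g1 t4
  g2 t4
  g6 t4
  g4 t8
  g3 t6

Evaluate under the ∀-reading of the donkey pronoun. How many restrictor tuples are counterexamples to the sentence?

"it" takes "a tree" as antecedent — a donkey pronoun bound across the clause boundary.
Strong reading: for every (g,t) with planted(g,t), watered(g,t).
Restrictor pairs: (g1,t4) ✓  (g1,t5) ✗  (g2,t5) ✗  (g4,t3) ✗  (g4,t8) ✓  (g6,t6) ✗  (g6,t9) ✗
Counterexamples (restrictor pairs failing the scope): 5.

5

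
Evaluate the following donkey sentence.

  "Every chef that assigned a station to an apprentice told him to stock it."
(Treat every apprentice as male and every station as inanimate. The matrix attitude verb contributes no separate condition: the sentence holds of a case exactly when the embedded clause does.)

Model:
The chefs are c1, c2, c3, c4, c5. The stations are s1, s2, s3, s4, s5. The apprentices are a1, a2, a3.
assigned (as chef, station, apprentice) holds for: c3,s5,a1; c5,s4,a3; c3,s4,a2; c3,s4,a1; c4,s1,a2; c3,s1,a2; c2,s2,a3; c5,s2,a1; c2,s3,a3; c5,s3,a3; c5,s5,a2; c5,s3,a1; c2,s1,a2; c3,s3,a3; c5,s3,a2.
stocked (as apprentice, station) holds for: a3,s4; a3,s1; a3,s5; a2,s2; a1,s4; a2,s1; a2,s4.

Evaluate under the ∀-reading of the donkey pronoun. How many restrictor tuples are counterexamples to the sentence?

9

"him" takes "an apprentice" as antecedent and "it" takes "a station"; both are donkey pronouns co-varying with the restrictor.
Strong reading: for every (c,s,a) with assigned(c,s,a), stocked(a,s).
Restrictor triples: (c2,s1,a2)→stocked(a2,s1) ✓  (c2,s2,a3)→stocked(a3,s2) ✗  (c2,s3,a3)→stocked(a3,s3) ✗  (c3,s1,a2)→stocked(a2,s1) ✓  (c3,s3,a3)→stocked(a3,s3) ✗  (c3,s4,a1)→stocked(a1,s4) ✓  (c3,s4,a2)→stocked(a2,s4) ✓  (c3,s5,a1)→stocked(a1,s5) ✗  (c4,s1,a2)→stocked(a2,s1) ✓  (c5,s2,a1)→stocked(a1,s2) ✗  (c5,s3,a1)→stocked(a1,s3) ✗  (c5,s3,a2)→stocked(a2,s3) ✗  (c5,s3,a3)→stocked(a3,s3) ✗  (c5,s4,a3)→stocked(a3,s4) ✓  (c5,s5,a2)→stocked(a2,s5) ✗
Counterexamples (restrictor triples failing the scope): 9.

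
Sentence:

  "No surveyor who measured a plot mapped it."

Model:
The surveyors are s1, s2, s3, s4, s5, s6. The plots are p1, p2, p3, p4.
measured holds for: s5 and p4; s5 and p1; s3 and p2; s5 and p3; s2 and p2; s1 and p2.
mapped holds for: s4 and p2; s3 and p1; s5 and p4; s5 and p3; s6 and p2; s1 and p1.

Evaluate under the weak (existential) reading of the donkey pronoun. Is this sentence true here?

"it" takes "a plot" as antecedent — a donkey pronoun bound across the clause boundary.
Truth condition: for no (s,p) with measured(s,p) does mapped(s,p) hold.
Restrictor pairs — does the scope hold? (s1,p2):fails  (s2,p2):fails  (s3,p2):fails  (s5,p1):fails  (s5,p3):holds  (s5,p4):holds
Scope holds for 2 pair(s), so the sentence is false.

False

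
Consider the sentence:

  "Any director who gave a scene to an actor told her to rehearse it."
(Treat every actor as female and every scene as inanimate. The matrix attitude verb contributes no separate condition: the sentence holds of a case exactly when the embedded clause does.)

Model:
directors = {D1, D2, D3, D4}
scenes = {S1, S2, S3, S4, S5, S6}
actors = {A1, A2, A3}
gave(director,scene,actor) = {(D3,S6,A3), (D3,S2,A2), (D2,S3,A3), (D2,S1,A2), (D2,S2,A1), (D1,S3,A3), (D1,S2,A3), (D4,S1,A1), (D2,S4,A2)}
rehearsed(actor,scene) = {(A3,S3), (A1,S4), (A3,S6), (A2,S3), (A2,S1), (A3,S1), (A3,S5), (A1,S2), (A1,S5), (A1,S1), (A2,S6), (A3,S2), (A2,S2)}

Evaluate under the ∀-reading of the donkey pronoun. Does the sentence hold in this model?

"her" takes "an actor" as antecedent and "it" takes "a scene"; both are donkey pronouns co-varying with the restrictor.
Strong reading: for every (d,s,a) with gave(d,s,a), rehearsed(a,s).
Restrictor triples: (D1,S2,A3)→rehearsed(A3,S2) ✓  (D1,S3,A3)→rehearsed(A3,S3) ✓  (D2,S1,A2)→rehearsed(A2,S1) ✓  (D2,S2,A1)→rehearsed(A1,S2) ✓  (D2,S3,A3)→rehearsed(A3,S3) ✓  (D2,S4,A2)→rehearsed(A2,S4) ✗  (D3,S2,A2)→rehearsed(A2,S2) ✓  (D3,S6,A3)→rehearsed(A3,S6) ✓  (D4,S1,A1)→rehearsed(A1,S1) ✓
Counterexample: (D2,S4,A2) — rehearsed(A2,S4) does not hold.

False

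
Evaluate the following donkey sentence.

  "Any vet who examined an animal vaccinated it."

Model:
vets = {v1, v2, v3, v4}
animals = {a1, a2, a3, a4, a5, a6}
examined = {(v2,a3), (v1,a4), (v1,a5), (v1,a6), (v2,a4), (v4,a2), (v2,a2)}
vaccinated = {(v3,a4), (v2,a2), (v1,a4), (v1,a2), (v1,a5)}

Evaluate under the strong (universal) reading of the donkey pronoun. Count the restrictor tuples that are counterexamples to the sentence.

4

"it" takes "an animal" as antecedent — a donkey pronoun bound across the clause boundary.
Strong reading: for every (v,a) with examined(v,a), vaccinated(v,a).
Restrictor pairs: (v1,a4) ✓  (v1,a5) ✓  (v1,a6) ✗  (v2,a2) ✓  (v2,a3) ✗  (v2,a4) ✗  (v4,a2) ✗
Counterexamples (restrictor pairs failing the scope): 4.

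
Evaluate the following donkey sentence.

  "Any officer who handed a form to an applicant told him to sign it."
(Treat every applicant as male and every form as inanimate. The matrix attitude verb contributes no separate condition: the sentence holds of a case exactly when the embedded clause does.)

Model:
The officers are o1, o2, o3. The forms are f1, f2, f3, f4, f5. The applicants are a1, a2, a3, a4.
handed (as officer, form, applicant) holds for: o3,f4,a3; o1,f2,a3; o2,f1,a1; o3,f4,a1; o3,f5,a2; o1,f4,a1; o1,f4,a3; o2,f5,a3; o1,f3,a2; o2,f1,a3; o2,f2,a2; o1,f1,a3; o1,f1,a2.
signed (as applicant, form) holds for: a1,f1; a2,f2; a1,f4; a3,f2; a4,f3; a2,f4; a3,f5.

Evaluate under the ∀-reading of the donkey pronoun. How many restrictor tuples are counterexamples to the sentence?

"him" takes "an applicant" as antecedent and "it" takes "a form"; both are donkey pronouns co-varying with the restrictor.
Strong reading: for every (o,f,a) with handed(o,f,a), signed(a,f).
Restrictor triples: (o1,f1,a2)→signed(a2,f1) ✗  (o1,f1,a3)→signed(a3,f1) ✗  (o1,f2,a3)→signed(a3,f2) ✓  (o1,f3,a2)→signed(a2,f3) ✗  (o1,f4,a1)→signed(a1,f4) ✓  (o1,f4,a3)→signed(a3,f4) ✗  (o2,f1,a1)→signed(a1,f1) ✓  (o2,f1,a3)→signed(a3,f1) ✗  (o2,f2,a2)→signed(a2,f2) ✓  (o2,f5,a3)→signed(a3,f5) ✓  (o3,f4,a1)→signed(a1,f4) ✓  (o3,f4,a3)→signed(a3,f4) ✗  (o3,f5,a2)→signed(a2,f5) ✗
Counterexamples (restrictor triples failing the scope): 7.

7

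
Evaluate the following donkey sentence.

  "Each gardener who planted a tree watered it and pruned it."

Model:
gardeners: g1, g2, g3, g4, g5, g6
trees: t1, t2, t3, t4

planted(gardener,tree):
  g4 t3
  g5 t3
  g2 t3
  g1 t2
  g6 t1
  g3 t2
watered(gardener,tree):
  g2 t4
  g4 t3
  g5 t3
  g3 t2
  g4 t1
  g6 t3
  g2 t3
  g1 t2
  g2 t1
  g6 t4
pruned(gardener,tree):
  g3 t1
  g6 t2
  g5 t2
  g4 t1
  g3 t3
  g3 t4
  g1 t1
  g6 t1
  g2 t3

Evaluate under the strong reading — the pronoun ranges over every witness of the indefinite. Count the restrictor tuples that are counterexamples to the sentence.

"it" takes "a tree" as antecedent — a donkey pronoun bound across the clause boundary.
Strong reading: for every (g,t) with planted(g,t), watered(g,t) ∧ pruned(g,t).
Restrictor pairs: (g1,t2) ✗  (g2,t3) ✓  (g3,t2) ✗  (g4,t3) ✗  (g5,t3) ✗  (g6,t1) ✗
Counterexamples (restrictor pairs failing the scope): 5.

5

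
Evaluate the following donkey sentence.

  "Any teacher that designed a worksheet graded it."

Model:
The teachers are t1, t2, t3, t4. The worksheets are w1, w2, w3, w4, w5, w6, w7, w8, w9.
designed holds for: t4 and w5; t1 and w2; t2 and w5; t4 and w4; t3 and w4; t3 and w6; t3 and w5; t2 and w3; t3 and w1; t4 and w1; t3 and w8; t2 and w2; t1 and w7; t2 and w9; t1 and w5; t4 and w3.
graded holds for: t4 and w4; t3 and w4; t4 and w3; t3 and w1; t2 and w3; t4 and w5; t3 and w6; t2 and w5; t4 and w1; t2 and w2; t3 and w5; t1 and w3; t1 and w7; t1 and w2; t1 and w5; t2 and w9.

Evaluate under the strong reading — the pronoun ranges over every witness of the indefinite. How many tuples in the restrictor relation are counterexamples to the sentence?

1

"it" takes "a worksheet" as antecedent — a donkey pronoun bound across the clause boundary.
Strong reading: for every (t,w) with designed(t,w), graded(t,w).
Restrictor pairs: (t1,w2) ✓  (t1,w5) ✓  (t1,w7) ✓  (t2,w2) ✓  (t2,w3) ✓  (t2,w5) ✓  (t2,w9) ✓  (t3,w1) ✓  (t3,w4) ✓  (t3,w5) ✓  (t3,w6) ✓  (t3,w8) ✗  (t4,w1) ✓  (t4,w3) ✓  (t4,w4) ✓  (t4,w5) ✓
Counterexamples (restrictor pairs failing the scope): 1.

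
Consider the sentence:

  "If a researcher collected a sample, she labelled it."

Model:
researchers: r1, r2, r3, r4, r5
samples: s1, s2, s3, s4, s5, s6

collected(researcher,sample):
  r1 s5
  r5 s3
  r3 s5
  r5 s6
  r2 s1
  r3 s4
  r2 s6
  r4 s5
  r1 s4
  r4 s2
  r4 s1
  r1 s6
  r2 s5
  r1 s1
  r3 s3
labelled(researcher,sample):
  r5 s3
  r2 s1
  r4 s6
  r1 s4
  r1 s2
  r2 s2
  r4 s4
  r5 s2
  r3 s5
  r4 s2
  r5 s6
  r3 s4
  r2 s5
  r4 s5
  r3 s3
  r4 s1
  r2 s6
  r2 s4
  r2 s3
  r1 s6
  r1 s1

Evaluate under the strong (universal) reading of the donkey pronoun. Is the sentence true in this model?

"it" takes "a sample" as antecedent — a donkey pronoun bound across the clause boundary.
Strong reading: for every (r,s) with collected(r,s), labelled(r,s).
Restrictor pairs: (r1,s1) ✓  (r1,s4) ✓  (r1,s5) ✗  (r1,s6) ✓  (r2,s1) ✓  (r2,s5) ✓  (r2,s6) ✓  (r3,s3) ✓  (r3,s4) ✓  (r3,s5) ✓  (r4,s1) ✓  (r4,s2) ✓  (r4,s5) ✓  (r5,s3) ✓  (r5,s6) ✓
Counterexample: (r1,s5) is in collected but fails the scope.

False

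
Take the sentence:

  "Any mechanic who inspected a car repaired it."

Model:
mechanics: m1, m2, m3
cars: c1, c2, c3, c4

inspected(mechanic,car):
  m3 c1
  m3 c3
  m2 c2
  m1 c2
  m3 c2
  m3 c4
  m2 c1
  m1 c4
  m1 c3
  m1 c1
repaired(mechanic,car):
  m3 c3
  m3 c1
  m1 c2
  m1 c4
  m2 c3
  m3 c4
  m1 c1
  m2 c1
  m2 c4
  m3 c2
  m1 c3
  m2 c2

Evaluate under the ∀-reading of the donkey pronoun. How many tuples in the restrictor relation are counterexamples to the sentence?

"it" takes "a car" as antecedent — a donkey pronoun bound across the clause boundary.
Strong reading: for every (m,c) with inspected(m,c), repaired(m,c).
Restrictor pairs: (m1,c1) ✓  (m1,c2) ✓  (m1,c3) ✓  (m1,c4) ✓  (m2,c1) ✓  (m2,c2) ✓  (m3,c1) ✓  (m3,c2) ✓  (m3,c3) ✓  (m3,c4) ✓
Counterexamples (restrictor pairs failing the scope): 0.

0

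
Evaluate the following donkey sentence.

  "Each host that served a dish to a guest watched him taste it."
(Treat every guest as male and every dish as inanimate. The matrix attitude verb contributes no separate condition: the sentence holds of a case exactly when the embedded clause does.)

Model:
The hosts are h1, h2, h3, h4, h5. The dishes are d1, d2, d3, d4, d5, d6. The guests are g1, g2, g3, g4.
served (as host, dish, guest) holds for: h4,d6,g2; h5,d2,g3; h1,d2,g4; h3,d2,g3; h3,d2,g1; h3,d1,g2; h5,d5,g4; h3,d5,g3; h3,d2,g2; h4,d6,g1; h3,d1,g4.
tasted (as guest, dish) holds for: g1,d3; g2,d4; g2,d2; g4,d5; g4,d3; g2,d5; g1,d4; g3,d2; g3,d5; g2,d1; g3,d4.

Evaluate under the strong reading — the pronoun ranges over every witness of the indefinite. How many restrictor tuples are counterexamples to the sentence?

"him" takes "a guest" as antecedent and "it" takes "a dish"; both are donkey pronouns co-varying with the restrictor.
Strong reading: for every (h,d,g) with served(h,d,g), tasted(g,d).
Restrictor triples: (h1,d2,g4)→tasted(g4,d2) ✗  (h3,d1,g2)→tasted(g2,d1) ✓  (h3,d1,g4)→tasted(g4,d1) ✗  (h3,d2,g1)→tasted(g1,d2) ✗  (h3,d2,g2)→tasted(g2,d2) ✓  (h3,d2,g3)→tasted(g3,d2) ✓  (h3,d5,g3)→tasted(g3,d5) ✓  (h4,d6,g1)→tasted(g1,d6) ✗  (h4,d6,g2)→tasted(g2,d6) ✗  (h5,d2,g3)→tasted(g3,d2) ✓  (h5,d5,g4)→tasted(g4,d5) ✓
Counterexamples (restrictor triples failing the scope): 5.

5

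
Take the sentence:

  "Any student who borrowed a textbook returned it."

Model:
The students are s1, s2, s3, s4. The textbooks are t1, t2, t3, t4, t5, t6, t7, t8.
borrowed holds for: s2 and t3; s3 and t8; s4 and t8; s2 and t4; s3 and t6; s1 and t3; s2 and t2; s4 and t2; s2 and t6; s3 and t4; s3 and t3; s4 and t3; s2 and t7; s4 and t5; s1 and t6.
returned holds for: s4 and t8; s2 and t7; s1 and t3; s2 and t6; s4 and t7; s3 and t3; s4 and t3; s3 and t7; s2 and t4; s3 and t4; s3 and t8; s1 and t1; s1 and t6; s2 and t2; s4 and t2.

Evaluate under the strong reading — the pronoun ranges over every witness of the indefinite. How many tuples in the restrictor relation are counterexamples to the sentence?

"it" takes "a textbook" as antecedent — a donkey pronoun bound across the clause boundary.
Strong reading: for every (s,t) with borrowed(s,t), returned(s,t).
Restrictor pairs: (s1,t3) ✓  (s1,t6) ✓  (s2,t2) ✓  (s2,t3) ✗  (s2,t4) ✓  (s2,t6) ✓  (s2,t7) ✓  (s3,t3) ✓  (s3,t4) ✓  (s3,t6) ✗  (s3,t8) ✓  (s4,t2) ✓  (s4,t3) ✓  (s4,t5) ✗  (s4,t8) ✓
Counterexamples (restrictor pairs failing the scope): 3.

3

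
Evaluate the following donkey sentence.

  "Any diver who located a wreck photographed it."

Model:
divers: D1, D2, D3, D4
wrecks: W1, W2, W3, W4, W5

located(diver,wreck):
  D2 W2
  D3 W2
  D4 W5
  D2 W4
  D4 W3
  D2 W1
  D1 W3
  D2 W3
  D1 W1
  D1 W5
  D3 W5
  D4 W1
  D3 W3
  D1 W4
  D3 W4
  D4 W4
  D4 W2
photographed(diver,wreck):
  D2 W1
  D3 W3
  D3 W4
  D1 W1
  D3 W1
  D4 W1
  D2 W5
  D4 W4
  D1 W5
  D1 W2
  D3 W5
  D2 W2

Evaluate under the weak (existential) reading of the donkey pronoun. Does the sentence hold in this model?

"it" takes "a wreck" as antecedent — a donkey pronoun bound across the clause boundary.
Weak reading: every diver d with some located-wreck has at least one located-wreck w such that photographed(d,w).
Per diver: D1:✓  D2:✓  D3:✓  D4:✓
Every diver in the restrictor has a witness.

True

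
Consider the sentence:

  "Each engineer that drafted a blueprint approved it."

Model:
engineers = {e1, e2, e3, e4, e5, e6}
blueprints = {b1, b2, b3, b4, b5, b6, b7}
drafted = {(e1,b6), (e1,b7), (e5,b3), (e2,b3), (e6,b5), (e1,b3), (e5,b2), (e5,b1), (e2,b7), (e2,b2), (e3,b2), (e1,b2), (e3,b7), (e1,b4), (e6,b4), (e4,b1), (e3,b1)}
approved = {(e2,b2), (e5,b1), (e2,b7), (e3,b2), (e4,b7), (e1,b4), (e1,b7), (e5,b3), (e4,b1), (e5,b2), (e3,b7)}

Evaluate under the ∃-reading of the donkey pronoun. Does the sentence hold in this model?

False

"it" takes "a blueprint" as antecedent — a donkey pronoun bound across the clause boundary.
Weak reading: every engineer e with some drafted-blueprint has at least one drafted-blueprint b such that approved(e,b).
Per engineer: e1:✓  e2:✓  e3:✓  e4:✓  e5:✓  e6:✗
e6 has no witness among its drafted-blueprints.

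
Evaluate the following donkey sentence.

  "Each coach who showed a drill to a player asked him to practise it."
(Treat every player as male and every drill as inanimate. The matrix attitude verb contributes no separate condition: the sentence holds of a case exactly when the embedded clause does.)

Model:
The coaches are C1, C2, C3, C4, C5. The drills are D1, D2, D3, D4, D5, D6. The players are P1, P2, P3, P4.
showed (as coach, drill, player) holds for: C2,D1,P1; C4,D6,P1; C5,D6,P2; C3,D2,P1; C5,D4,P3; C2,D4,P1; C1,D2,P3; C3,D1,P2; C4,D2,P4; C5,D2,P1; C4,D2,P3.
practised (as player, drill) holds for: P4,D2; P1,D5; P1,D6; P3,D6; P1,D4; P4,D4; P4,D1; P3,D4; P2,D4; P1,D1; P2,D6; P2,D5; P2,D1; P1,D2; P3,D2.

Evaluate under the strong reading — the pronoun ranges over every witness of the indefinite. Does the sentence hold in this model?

True

"him" takes "a player" as antecedent and "it" takes "a drill"; both are donkey pronouns co-varying with the restrictor.
Strong reading: for every (c,d,p) with showed(c,d,p), practised(p,d).
Restrictor triples: (C1,D2,P3)→practised(P3,D2) ✓  (C2,D1,P1)→practised(P1,D1) ✓  (C2,D4,P1)→practised(P1,D4) ✓  (C3,D1,P2)→practised(P2,D1) ✓  (C3,D2,P1)→practised(P1,D2) ✓  (C4,D2,P3)→practised(P3,D2) ✓  (C4,D2,P4)→practised(P4,D2) ✓  (C4,D6,P1)→practised(P1,D6) ✓  (C5,D2,P1)→practised(P1,D2) ✓  (C5,D4,P3)→practised(P3,D4) ✓  (C5,D6,P2)→practised(P2,D6) ✓
Every restrictor triple satisfies the scope.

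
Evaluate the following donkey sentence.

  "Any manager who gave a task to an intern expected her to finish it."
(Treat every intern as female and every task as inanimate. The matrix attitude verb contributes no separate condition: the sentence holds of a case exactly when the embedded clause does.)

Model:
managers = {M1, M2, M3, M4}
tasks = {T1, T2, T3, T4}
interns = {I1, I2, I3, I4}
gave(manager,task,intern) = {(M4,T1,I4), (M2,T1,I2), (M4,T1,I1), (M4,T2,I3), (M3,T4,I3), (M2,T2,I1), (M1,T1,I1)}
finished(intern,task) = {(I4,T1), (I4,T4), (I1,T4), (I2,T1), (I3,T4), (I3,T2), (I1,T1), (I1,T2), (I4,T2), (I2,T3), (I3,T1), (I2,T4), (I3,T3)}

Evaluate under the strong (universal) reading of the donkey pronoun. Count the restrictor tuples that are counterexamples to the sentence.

"her" takes "an intern" as antecedent and "it" takes "a task"; both are donkey pronouns co-varying with the restrictor.
Strong reading: for every (m,t,i) with gave(m,t,i), finished(i,t).
Restrictor triples: (M1,T1,I1)→finished(I1,T1) ✓  (M2,T1,I2)→finished(I2,T1) ✓  (M2,T2,I1)→finished(I1,T2) ✓  (M3,T4,I3)→finished(I3,T4) ✓  (M4,T1,I1)→finished(I1,T1) ✓  (M4,T1,I4)→finished(I4,T1) ✓  (M4,T2,I3)→finished(I3,T2) ✓
Counterexamples (restrictor triples failing the scope): 0.

0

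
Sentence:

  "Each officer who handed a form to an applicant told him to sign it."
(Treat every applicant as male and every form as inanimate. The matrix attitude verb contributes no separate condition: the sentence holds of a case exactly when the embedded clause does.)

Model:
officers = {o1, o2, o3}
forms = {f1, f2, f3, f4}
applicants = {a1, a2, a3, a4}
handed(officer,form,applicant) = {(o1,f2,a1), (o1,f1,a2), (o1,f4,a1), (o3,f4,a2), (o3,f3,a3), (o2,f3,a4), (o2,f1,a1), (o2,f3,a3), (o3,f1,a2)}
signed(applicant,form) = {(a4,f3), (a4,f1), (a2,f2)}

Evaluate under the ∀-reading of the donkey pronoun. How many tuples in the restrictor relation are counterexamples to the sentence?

8

"him" takes "an applicant" as antecedent and "it" takes "a form"; both are donkey pronouns co-varying with the restrictor.
Strong reading: for every (o,f,a) with handed(o,f,a), signed(a,f).
Restrictor triples: (o1,f1,a2)→signed(a2,f1) ✗  (o1,f2,a1)→signed(a1,f2) ✗  (o1,f4,a1)→signed(a1,f4) ✗  (o2,f1,a1)→signed(a1,f1) ✗  (o2,f3,a3)→signed(a3,f3) ✗  (o2,f3,a4)→signed(a4,f3) ✓  (o3,f1,a2)→signed(a2,f1) ✗  (o3,f3,a3)→signed(a3,f3) ✗  (o3,f4,a2)→signed(a2,f4) ✗
Counterexamples (restrictor triples failing the scope): 8.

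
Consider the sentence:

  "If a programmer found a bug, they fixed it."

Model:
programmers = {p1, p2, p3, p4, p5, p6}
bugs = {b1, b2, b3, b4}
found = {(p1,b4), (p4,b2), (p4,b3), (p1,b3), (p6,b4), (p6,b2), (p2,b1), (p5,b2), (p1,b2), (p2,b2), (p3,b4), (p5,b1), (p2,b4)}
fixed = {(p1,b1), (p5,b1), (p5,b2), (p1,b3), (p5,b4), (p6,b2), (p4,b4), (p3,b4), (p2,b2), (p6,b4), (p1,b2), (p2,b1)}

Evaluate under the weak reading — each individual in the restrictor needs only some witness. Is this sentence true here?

"it" takes "a bug" as antecedent — a donkey pronoun bound across the clause boundary.
Weak reading: every programmer p with some found-bug has at least one found-bug b such that fixed(p,b).
Per programmer: p1:✓  p2:✓  p3:✓  p4:✗  p5:✓  p6:✓
p4 has no witness among its found-bugs.

False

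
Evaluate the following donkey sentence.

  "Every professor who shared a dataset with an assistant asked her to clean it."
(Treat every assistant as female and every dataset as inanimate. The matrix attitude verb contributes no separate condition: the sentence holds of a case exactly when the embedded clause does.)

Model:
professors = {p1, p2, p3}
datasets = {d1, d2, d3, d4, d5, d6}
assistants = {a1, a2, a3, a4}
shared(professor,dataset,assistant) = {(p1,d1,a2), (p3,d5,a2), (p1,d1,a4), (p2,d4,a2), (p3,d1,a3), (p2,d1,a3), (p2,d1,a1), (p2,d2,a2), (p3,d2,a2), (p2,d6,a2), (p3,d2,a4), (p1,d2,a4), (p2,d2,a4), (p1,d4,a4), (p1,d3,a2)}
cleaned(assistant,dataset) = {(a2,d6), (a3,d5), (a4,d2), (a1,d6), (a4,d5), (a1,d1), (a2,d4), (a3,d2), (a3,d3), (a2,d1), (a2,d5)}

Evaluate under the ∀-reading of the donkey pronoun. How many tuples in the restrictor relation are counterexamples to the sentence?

7

"her" takes "an assistant" as antecedent and "it" takes "a dataset"; both are donkey pronouns co-varying with the restrictor.
Strong reading: for every (p,d,a) with shared(p,d,a), cleaned(a,d).
Restrictor triples: (p1,d1,a2)→cleaned(a2,d1) ✓  (p1,d1,a4)→cleaned(a4,d1) ✗  (p1,d2,a4)→cleaned(a4,d2) ✓  (p1,d3,a2)→cleaned(a2,d3) ✗  (p1,d4,a4)→cleaned(a4,d4) ✗  (p2,d1,a1)→cleaned(a1,d1) ✓  (p2,d1,a3)→cleaned(a3,d1) ✗  (p2,d2,a2)→cleaned(a2,d2) ✗  (p2,d2,a4)→cleaned(a4,d2) ✓  (p2,d4,a2)→cleaned(a2,d4) ✓  (p2,d6,a2)→cleaned(a2,d6) ✓  (p3,d1,a3)→cleaned(a3,d1) ✗  (p3,d2,a2)→cleaned(a2,d2) ✗  (p3,d2,a4)→cleaned(a4,d2) ✓  (p3,d5,a2)→cleaned(a2,d5) ✓
Counterexamples (restrictor triples failing the scope): 7.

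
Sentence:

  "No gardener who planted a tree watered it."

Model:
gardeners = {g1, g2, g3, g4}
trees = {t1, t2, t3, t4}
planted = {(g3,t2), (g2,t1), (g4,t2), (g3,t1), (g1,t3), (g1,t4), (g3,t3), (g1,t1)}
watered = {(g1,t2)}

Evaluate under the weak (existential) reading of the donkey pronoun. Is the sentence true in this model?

"it" takes "a tree" as antecedent — a donkey pronoun bound across the clause boundary.
Truth condition: for no (g,t) with planted(g,t) does watered(g,t) hold.
Restrictor pairs — does the scope hold? (g1,t1):fails  (g1,t3):fails  (g1,t4):fails  (g2,t1):fails  (g3,t1):fails  (g3,t2):fails  (g3,t3):fails  (g4,t2):fails
Scope holds for no restrictor pair, so the sentence is true.

True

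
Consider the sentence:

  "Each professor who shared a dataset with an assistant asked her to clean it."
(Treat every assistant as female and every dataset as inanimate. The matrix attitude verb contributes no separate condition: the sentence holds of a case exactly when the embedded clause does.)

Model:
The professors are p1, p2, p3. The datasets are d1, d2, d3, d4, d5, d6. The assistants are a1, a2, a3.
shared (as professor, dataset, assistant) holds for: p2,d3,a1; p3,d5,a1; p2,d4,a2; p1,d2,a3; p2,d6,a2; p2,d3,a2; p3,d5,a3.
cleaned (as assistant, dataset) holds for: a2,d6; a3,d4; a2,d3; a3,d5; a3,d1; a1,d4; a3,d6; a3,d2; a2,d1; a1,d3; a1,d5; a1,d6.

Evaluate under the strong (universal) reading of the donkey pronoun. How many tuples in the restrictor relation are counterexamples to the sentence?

1

"her" takes "an assistant" as antecedent and "it" takes "a dataset"; both are donkey pronouns co-varying with the restrictor.
Strong reading: for every (p,d,a) with shared(p,d,a), cleaned(a,d).
Restrictor triples: (p1,d2,a3)→cleaned(a3,d2) ✓  (p2,d3,a1)→cleaned(a1,d3) ✓  (p2,d3,a2)→cleaned(a2,d3) ✓  (p2,d4,a2)→cleaned(a2,d4) ✗  (p2,d6,a2)→cleaned(a2,d6) ✓  (p3,d5,a1)→cleaned(a1,d5) ✓  (p3,d5,a3)→cleaned(a3,d5) ✓
Counterexamples (restrictor triples failing the scope): 1.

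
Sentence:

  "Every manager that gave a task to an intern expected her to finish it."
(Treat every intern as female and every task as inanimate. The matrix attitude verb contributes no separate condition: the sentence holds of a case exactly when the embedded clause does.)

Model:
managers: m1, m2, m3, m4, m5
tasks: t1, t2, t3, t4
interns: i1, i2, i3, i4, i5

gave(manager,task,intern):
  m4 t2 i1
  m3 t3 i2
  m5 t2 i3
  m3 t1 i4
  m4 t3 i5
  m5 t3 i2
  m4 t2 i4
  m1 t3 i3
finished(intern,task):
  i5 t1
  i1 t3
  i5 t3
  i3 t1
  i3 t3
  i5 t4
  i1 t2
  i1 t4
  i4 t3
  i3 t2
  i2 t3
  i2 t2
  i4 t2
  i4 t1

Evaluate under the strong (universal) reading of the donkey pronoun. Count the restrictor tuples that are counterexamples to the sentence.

"her" takes "an intern" as antecedent and "it" takes "a task"; both are donkey pronouns co-varying with the restrictor.
Strong reading: for every (m,t,i) with gave(m,t,i), finished(i,t).
Restrictor triples: (m1,t3,i3)→finished(i3,t3) ✓  (m3,t1,i4)→finished(i4,t1) ✓  (m3,t3,i2)→finished(i2,t3) ✓  (m4,t2,i1)→finished(i1,t2) ✓  (m4,t2,i4)→finished(i4,t2) ✓  (m4,t3,i5)→finished(i5,t3) ✓  (m5,t2,i3)→finished(i3,t2) ✓  (m5,t3,i2)→finished(i2,t3) ✓
Counterexamples (restrictor triples failing the scope): 0.

0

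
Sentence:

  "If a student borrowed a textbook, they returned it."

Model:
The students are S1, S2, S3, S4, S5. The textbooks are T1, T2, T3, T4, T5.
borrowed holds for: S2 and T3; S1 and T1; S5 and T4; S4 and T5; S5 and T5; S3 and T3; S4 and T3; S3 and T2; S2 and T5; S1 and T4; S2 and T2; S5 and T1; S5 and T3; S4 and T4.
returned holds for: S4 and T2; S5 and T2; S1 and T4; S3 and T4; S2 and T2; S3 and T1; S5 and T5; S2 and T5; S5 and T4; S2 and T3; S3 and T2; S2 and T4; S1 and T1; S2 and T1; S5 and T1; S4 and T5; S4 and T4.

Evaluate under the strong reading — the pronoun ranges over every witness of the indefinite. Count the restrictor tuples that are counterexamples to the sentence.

"it" takes "a textbook" as antecedent — a donkey pronoun bound across the clause boundary.
Strong reading: for every (s,t) with borrowed(s,t), returned(s,t).
Restrictor pairs: (S1,T1) ✓  (S1,T4) ✓  (S2,T2) ✓  (S2,T3) ✓  (S2,T5) ✓  (S3,T2) ✓  (S3,T3) ✗  (S4,T3) ✗  (S4,T4) ✓  (S4,T5) ✓  (S5,T1) ✓  (S5,T3) ✗  (S5,T4) ✓  (S5,T5) ✓
Counterexamples (restrictor pairs failing the scope): 3.

3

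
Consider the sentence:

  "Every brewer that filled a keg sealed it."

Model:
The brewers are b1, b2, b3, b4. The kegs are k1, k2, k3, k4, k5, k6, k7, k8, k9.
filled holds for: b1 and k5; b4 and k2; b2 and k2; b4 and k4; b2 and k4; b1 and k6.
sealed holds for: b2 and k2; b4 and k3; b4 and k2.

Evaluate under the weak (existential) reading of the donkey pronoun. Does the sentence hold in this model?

"it" takes "a keg" as antecedent — a donkey pronoun bound across the clause boundary.
Weak reading: every brewer b with some filled-keg has at least one filled-keg k such that sealed(b,k).
Per brewer: b1:✗  b2:✓  b4:✓
b1 has no witness among its filled-kegs.

False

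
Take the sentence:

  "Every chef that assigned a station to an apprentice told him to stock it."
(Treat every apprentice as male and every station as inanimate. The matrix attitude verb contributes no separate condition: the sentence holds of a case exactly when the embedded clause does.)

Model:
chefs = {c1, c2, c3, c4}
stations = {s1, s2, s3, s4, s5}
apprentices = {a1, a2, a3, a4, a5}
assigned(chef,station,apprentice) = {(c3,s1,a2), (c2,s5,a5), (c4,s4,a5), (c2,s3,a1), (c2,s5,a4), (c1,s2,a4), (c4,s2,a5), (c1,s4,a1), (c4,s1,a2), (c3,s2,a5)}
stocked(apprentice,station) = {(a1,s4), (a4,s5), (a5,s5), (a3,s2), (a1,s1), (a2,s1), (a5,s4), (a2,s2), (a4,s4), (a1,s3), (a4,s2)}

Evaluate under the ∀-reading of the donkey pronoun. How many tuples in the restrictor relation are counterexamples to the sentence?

2

"him" takes "an apprentice" as antecedent and "it" takes "a station"; both are donkey pronouns co-varying with the restrictor.
Strong reading: for every (c,s,a) with assigned(c,s,a), stocked(a,s).
Restrictor triples: (c1,s2,a4)→stocked(a4,s2) ✓  (c1,s4,a1)→stocked(a1,s4) ✓  (c2,s3,a1)→stocked(a1,s3) ✓  (c2,s5,a4)→stocked(a4,s5) ✓  (c2,s5,a5)→stocked(a5,s5) ✓  (c3,s1,a2)→stocked(a2,s1) ✓  (c3,s2,a5)→stocked(a5,s2) ✗  (c4,s1,a2)→stocked(a2,s1) ✓  (c4,s2,a5)→stocked(a5,s2) ✗  (c4,s4,a5)→stocked(a5,s4) ✓
Counterexamples (restrictor triples failing the scope): 2.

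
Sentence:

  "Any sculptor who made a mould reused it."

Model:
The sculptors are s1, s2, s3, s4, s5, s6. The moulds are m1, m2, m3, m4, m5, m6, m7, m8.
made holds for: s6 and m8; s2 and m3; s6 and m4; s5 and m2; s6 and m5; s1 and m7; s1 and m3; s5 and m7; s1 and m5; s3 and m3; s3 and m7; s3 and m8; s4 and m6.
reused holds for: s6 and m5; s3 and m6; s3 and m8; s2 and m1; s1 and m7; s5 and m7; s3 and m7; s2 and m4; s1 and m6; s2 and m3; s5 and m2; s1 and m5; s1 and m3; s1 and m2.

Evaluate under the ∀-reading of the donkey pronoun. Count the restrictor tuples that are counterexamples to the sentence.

"it" takes "a mould" as antecedent — a donkey pronoun bound across the clause boundary.
Strong reading: for every (s,m) with made(s,m), reused(s,m).
Restrictor pairs: (s1,m3) ✓  (s1,m5) ✓  (s1,m7) ✓  (s2,m3) ✓  (s3,m3) ✗  (s3,m7) ✓  (s3,m8) ✓  (s4,m6) ✗  (s5,m2) ✓  (s5,m7) ✓  (s6,m4) ✗  (s6,m5) ✓  (s6,m8) ✗
Counterexamples (restrictor pairs failing the scope): 4.

4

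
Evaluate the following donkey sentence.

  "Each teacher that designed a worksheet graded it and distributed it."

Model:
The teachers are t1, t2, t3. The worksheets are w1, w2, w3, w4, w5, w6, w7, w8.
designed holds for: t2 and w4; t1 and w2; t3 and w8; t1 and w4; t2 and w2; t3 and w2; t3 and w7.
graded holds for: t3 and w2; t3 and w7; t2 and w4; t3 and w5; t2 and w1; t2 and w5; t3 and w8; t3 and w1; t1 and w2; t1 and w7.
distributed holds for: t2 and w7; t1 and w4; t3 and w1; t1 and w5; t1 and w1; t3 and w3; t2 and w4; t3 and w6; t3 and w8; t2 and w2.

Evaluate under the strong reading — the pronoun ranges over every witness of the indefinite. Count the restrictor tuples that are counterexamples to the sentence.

5

"it" takes "a worksheet" as antecedent — a donkey pronoun bound across the clause boundary.
Strong reading: for every (t,w) with designed(t,w), graded(t,w) ∧ distributed(t,w).
Restrictor pairs: (t1,w2) ✗  (t1,w4) ✗  (t2,w2) ✗  (t2,w4) ✓  (t3,w2) ✗  (t3,w7) ✗  (t3,w8) ✓
Counterexamples (restrictor pairs failing the scope): 5.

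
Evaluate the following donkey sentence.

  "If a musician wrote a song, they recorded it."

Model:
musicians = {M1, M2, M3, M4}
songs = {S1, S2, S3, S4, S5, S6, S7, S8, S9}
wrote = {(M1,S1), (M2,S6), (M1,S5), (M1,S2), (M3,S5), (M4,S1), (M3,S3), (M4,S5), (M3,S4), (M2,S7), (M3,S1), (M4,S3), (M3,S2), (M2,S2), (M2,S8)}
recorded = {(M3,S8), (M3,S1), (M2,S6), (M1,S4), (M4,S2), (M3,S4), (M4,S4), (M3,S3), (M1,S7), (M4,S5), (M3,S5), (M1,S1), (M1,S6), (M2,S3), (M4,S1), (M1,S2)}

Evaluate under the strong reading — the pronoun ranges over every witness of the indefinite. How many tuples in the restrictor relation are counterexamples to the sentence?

6

"it" takes "a song" as antecedent — a donkey pronoun bound across the clause boundary.
Strong reading: for every (m,s) with wrote(m,s), recorded(m,s).
Restrictor pairs: (M1,S1) ✓  (M1,S2) ✓  (M1,S5) ✗  (M2,S2) ✗  (M2,S6) ✓  (M2,S7) ✗  (M2,S8) ✗  (M3,S1) ✓  (M3,S2) ✗  (M3,S3) ✓  (M3,S4) ✓  (M3,S5) ✓  (M4,S1) ✓  (M4,S3) ✗  (M4,S5) ✓
Counterexamples (restrictor pairs failing the scope): 6.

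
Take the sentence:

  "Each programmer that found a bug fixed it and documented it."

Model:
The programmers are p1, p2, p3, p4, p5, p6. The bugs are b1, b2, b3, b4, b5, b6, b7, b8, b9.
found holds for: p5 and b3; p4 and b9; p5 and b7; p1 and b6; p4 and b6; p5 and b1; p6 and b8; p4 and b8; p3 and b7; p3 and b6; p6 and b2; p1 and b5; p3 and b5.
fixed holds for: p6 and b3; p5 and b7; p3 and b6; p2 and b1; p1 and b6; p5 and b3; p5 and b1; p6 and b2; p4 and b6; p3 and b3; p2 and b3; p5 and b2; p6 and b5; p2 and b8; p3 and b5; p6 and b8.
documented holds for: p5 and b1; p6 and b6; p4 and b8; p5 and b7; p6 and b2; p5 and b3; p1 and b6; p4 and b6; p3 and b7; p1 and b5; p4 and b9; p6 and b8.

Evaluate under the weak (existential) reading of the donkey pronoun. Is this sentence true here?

False

"it" takes "a bug" as antecedent — a donkey pronoun bound across the clause boundary.
Weak reading: every programmer p with some found-bug has at least one found-bug b such that fixed(p,b) ∧ documented(p,b).
Per programmer: p1:✓  p3:✗  p4:✓  p5:✓  p6:✓
p3 has no witness among its found-bugs.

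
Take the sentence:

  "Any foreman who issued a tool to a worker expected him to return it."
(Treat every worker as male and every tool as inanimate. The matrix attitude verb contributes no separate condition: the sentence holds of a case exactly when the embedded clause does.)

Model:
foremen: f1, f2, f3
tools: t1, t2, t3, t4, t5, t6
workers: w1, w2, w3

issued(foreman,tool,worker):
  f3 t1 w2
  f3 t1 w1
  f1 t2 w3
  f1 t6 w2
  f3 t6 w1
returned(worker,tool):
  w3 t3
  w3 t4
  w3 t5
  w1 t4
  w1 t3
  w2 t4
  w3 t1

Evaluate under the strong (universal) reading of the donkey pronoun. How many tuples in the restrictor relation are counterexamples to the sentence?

"him" takes "a worker" as antecedent and "it" takes "a tool"; both are donkey pronouns co-varying with the restrictor.
Strong reading: for every (f,t,w) with issued(f,t,w), returned(w,t).
Restrictor triples: (f1,t2,w3)→returned(w3,t2) ✗  (f1,t6,w2)→returned(w2,t6) ✗  (f3,t1,w1)→returned(w1,t1) ✗  (f3,t1,w2)→returned(w2,t1) ✗  (f3,t6,w1)→returned(w1,t6) ✗
Counterexamples (restrictor triples failing the scope): 5.

5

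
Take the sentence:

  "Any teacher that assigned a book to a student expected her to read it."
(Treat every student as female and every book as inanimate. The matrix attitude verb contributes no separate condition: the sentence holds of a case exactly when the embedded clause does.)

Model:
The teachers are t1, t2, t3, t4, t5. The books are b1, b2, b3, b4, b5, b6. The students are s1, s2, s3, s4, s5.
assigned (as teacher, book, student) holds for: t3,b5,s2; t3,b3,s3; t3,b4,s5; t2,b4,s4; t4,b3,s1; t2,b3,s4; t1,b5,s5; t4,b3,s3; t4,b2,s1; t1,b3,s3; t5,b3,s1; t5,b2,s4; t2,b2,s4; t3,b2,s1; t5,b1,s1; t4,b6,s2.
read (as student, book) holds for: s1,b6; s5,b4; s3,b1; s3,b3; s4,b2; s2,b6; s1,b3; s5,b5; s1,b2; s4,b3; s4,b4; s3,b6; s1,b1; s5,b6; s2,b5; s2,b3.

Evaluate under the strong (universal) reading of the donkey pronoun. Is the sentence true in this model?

True

"her" takes "a student" as antecedent and "it" takes "a book"; both are donkey pronouns co-varying with the restrictor.
Strong reading: for every (t,b,s) with assigned(t,b,s), read(s,b).
Restrictor triples: (t1,b3,s3)→read(s3,b3) ✓  (t1,b5,s5)→read(s5,b5) ✓  (t2,b2,s4)→read(s4,b2) ✓  (t2,b3,s4)→read(s4,b3) ✓  (t2,b4,s4)→read(s4,b4) ✓  (t3,b2,s1)→read(s1,b2) ✓  (t3,b3,s3)→read(s3,b3) ✓  (t3,b4,s5)→read(s5,b4) ✓  (t3,b5,s2)→read(s2,b5) ✓  (t4,b2,s1)→read(s1,b2) ✓  (t4,b3,s1)→read(s1,b3) ✓  (t4,b3,s3)→read(s3,b3) ✓  (t4,b6,s2)→read(s2,b6) ✓  (t5,b1,s1)→read(s1,b1) ✓  (t5,b2,s4)→read(s4,b2) ✓  (t5,b3,s1)→read(s1,b3) ✓
Every restrictor triple satisfies the scope.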